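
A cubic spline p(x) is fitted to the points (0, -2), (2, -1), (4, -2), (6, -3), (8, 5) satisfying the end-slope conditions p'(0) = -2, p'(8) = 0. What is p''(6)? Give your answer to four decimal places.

With M_i denoting the second derivative at x_i, h_i = 2, 2, 2, 2, and Δ_i = (y_(i+1) − y_i)/h_i = 1/2, -1/2, -1/2, 4:
  2·M_0 + 8·M_1 + 2·M_2 = 6(Δ_1 - Δ_0) = -6
  2·M_1 + 8·M_2 + 2·M_3 = 6(Δ_2 - Δ_1) = 0
  2·M_2 + 8·M_3 + 2·M_4 = 6(Δ_3 - Δ_2) = 27
Clamped end conditions give two more equations: 2h_0·M_0 + h_0·M_1 = 6(Δ_0 - p'(0)) = 15 and h_3·M_3 + 2h_3·M_4 = 6(p'(8) - Δ_3) = -24.
Solving the tridiagonal system: M_0 = 73/16, M_1 = -13/8, M_2 = -17/16, M_3 = 47/8, M_4 = -143/16.

5.8750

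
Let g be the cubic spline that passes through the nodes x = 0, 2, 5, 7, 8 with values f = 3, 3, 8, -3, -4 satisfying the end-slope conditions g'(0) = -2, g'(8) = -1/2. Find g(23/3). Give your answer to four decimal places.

-3.8888

With m_i denoting the second derivative at x_i, h_i = 2, 3, 2, 1, and Δ_i = (y_(i+1) − y_i)/h_i = 0, 5/3, -11/2, -1:
  2·m_0 + 10·m_1 + 3·m_2 = 6(Δ_1 - Δ_0) = 10
  3·m_1 + 10·m_2 + 2·m_3 = 6(Δ_2 - Δ_1) = -43
  2·m_2 + 6·m_3 + 1·m_4 = 6(Δ_3 - Δ_2) = 27
Clamped end conditions give two more equations: 2h_0·m_0 + h_0·m_1 = 6(Δ_0 - g'(0)) = 12 and h_3·m_3 + 2h_3·m_4 = 6(g'(8) - Δ_3) = 3.
Hence m_0 = 309/182, m_1 = 237/91, m_2 = -1769/273, m_3 = 1909/273, m_4 = -545/273.
On [7, 8], g(x) = -3 - 1637/546·(x - 7) + 1909/546·(x - 7)² - 409/273·(x - 7)³.
With (x - 7) = 2/3: g(23/3) = -28664/7371.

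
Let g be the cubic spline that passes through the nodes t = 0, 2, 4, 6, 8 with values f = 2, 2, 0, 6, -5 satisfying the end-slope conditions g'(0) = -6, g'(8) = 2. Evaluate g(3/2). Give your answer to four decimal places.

1.3797

Let M_i = g''(x_i). Step sizes h_i = 2, 2, 2, 2; slopes of the chords Δ_i = (y_(i+1) - y_i)/h_i = 0, -1, 3, -11/2.
  2·M_0 + 8·M_1 + 2·M_2 = 6(Δ_1 - Δ_0) = -6
  2·M_1 + 8·M_2 + 2·M_3 = 6(Δ_2 - Δ_1) = 24
  2·M_2 + 8·M_3 + 2·M_4 = 6(Δ_3 - Δ_2) = -51
Clamped end conditions give two more equations: 2h_0·M_0 + h_0·M_1 = 6(Δ_0 - g'(0)) = 36 and h_3·M_3 + 2h_3·M_4 = 6(g'(8) - Δ_3) = 45.
Solving the tridiagonal system: M_0 = 1321/112, M_1 = -313/56, M_2 = 121/16, M_3 = -709/56, M_4 = 1969/112.
On [0, 2], g(t) = 2 - 6·t + 1321/224·t² - 649/448·t³.
With t = 3/2: g(3/2) = 4945/3584.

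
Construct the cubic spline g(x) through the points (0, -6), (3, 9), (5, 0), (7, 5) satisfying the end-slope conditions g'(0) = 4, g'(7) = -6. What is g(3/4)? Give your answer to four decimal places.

-1.6875

Write M_i for g''(x_i). With h_i = 3, 2, 2 and divided differences Δ_i = 5, -9/2, 5/2, the continuity of g' gives the tridiagonal system
  3·M_0 + 10·M_1 + 2·M_2 = 6(Δ_1 - Δ_0) = -57
  2·M_1 + 8·M_2 + 2·M_3 = 6(Δ_2 - Δ_1) = 42
Clamped end conditions give two more equations: 2h_0·M_0 + h_0·M_1 = 6(Δ_0 - g'(0)) = 6 and h_2·M_2 + 2h_2·M_3 = 6(g'(7) - Δ_2) = -51.
Forward elimination and back-substitution give M_0 = 6, M_1 = -10, M_2 = 25/2, M_3 = -19.
On [0, 3], g(x) = -6 + 4·x + 3·x² - 8/9·x³.
With x = 3/4: g(3/4) = -27/16.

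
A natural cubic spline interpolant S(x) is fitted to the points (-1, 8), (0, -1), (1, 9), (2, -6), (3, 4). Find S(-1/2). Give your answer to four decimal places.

Write m_i for S''(x_i). With h_i = 1, 1, 1, 1 and divided differences Δ_i = -9, 10, -15, 10, the continuity of S' gives the tridiagonal system
  1·m_0 + 4·m_1 + 1·m_2 = 6(Δ_1 - Δ_0) = 114
  1·m_1 + 4·m_2 + 1·m_3 = 6(Δ_2 - Δ_1) = -150
  1·m_2 + 4·m_3 + 1·m_4 = 6(Δ_3 - Δ_2) = 150
Natural end conditions: m_0 = m_4 = 0.
Forward elimination and back-substitution give m_0 = 0, m_1 = 615/14, m_2 = -432/7, m_3 = 741/14, m_4 = 0.
On [-1, 0], S(x) = 8 - 457/28·(x + 1) + 0·(x + 1)² + 205/28·(x + 1)³.
With (x + 1) = 1/2: S(-1/2) = 169/224.

0.7545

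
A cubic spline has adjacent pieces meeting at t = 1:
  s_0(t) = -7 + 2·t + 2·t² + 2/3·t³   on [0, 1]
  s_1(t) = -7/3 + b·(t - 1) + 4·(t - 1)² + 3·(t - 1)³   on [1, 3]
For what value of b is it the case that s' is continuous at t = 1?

8

s_0'(t) = 2 + 4·t + 2·t², so s_0'(1) = 8. On the right, s_1'(1) = b, so b = 8.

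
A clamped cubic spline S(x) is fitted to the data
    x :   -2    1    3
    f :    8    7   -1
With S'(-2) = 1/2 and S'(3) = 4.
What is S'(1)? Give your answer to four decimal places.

-5.1000

With m_i denoting the second derivative at x_i, h_i = 3, 2, and Δ_i = (y_(i+1) − y_i)/h_i = -1/3, -4:
  3·m_0 + 10·m_1 + 2·m_2 = 6(Δ_1 - Δ_0) = -22
Clamped end conditions give two more equations: 2h_0·m_0 + h_0·m_1 = 6(Δ_0 - S'(-2)) = -5 and h_1·m_1 + 2h_1·m_2 = 6(S'(3) - Δ_1) = 48.
Hence m_0 = 31/15, m_1 = -29/5, m_2 = 149/10.
On [1, 3], S'(x) = b_1 + 2c_1·(x - 1) + 3d_1·(x - 1)² with b_1 = Δ_1 - h_1(2m_1 + m_2)/6 = -51/10, c_1 = m_1/2 = -29/10, d_1 = (m_2 - m_1)/(6h_1) = 69/40. So S'(1) = -51/10.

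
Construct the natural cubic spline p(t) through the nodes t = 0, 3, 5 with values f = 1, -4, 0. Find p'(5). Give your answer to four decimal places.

2.7333

Let σ_i = p''(x_i). Step sizes h_i = 3, 2; slopes of the chords Δ_i = (y_(i+1) - y_i)/h_i = -5/3, 2.
  3·σ_0 + 10·σ_1 + 2·σ_2 = 6(Δ_1 - Δ_0) = 22
Natural end conditions: σ_0 = σ_2 = 0.
Solving the tridiagonal system: σ_0 = 0, σ_1 = 11/5, σ_2 = 0.
On [3, 5], p'(t) = b_1 + 2c_1·(t - 3) + 3d_1·(t - 3)² with b_1 = Δ_1 - h_1(2σ_1 + σ_2)/6 = 8/15, c_1 = σ_1/2 = 11/10, d_1 = (σ_2 - σ_1)/(6h_1) = -11/60. So p'(5) = 41/15.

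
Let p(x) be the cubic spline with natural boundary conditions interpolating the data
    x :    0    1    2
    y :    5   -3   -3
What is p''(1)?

12

Write m_i for p''(x_i). With h_i = 1, 1 and divided differences Δ_i = -8, 0, the continuity of p' gives the tridiagonal system
  1·m_0 + 4·m_1 + 1·m_2 = 6(Δ_1 - Δ_0) = 48
Natural end conditions: m_0 = m_2 = 0.
Hence m_0 = 0, m_1 = 12, m_2 = 0.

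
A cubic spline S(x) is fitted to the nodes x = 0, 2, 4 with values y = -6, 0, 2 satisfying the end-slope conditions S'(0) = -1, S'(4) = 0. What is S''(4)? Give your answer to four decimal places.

Let M_i = S''(x_i). Step sizes h_i = 2, 2; slopes of the chords Δ_i = (y_(i+1) - y_i)/h_i = 3, 1.
  2·M_0 + 8·M_1 + 2·M_2 = 6(Δ_1 - Δ_0) = -12
Clamped end conditions give two more equations: 2h_0·M_0 + h_0·M_1 = 6(Δ_0 - S'(0)) = 24 and h_1·M_1 + 2h_1·M_2 = 6(S'(4) - Δ_1) = -6.
Hence M_0 = 31/4, M_1 = -7/2, M_2 = 1/4.

0.2500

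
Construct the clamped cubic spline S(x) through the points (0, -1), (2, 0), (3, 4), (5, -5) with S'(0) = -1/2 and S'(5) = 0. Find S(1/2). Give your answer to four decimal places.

Write M_i for S''(x_i). With h_i = 2, 1, 2 and divided differences Δ_i = 1/2, 4, -9/2, the continuity of S' gives the tridiagonal system
  2·M_0 + 6·M_1 + 1·M_2 = 6(Δ_1 - Δ_0) = 21
  1·M_1 + 6·M_2 + 2·M_3 = 6(Δ_2 - Δ_1) = -51
Clamped end conditions give two more equations: 2h_0·M_0 + h_0·M_1 = 6(Δ_0 - S'(0)) = 6 and h_2·M_2 + 2h_2·M_3 = 6(S'(5) - Δ_2) = 27.
Solving: M_0 = -55/32, M_1 = 103/16, M_2 = -227/16, M_3 = 443/32.
On [0, 2], S(x) = -1 - 1/2·x - 55/64·x² + 87/128·x³.
With x = 1/2: S(1/2) = -1413/1024.

-1.3799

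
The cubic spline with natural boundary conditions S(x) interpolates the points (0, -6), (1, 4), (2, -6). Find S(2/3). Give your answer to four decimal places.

2.5185

With m_i denoting the second derivative at x_i, h_i = 1, 1, and Δ_i = (y_(i+1) − y_i)/h_i = 10, -10:
  1·m_0 + 4·m_1 + 1·m_2 = 6(Δ_1 - Δ_0) = -120
Natural end conditions: m_0 = m_2 = 0.
Hence m_0 = 0, m_1 = -30, m_2 = 0.
On [0, 1], S(x) = -6 + 15·x + 0·x² - 5·x³.
With x = 2/3: S(2/3) = 68/27.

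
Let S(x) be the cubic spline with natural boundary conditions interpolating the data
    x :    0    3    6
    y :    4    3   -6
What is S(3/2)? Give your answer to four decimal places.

4.2500

Put M_i = S'' at the i-th knot. Here h = (3, 3) and Δ = (-1/3, -3), so the interior equations h_(i-1)·M_(i-1) + 2(h_(i-1)+h_i)·M_i + h_i·M_(i+1) = 6(Δ_i − Δ_(i-1)) read
  3·M_0 + 12·M_1 + 3·M_2 = 6(Δ_1 - Δ_0) = -16
Natural end conditions: M_0 = M_2 = 0.
Solving: M_0 = 0, M_1 = -4/3, M_2 = 0.
On [0, 3], S(x) = 4 + 1/3·x + 0·x² - 2/27·x³.
With x = 3/2: S(3/2) = 17/4.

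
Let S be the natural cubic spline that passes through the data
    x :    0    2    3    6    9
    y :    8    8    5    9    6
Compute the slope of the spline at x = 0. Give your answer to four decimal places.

With σ_i denoting the second derivative at x_i, h_i = 2, 1, 3, 3, and Δ_i = (y_(i+1) − y_i)/h_i = 0, -3, 4/3, -1:
  2·σ_0 + 6·σ_1 + 1·σ_2 = 6(Δ_1 - Δ_0) = -18
  1·σ_1 + 8·σ_2 + 3·σ_3 = 6(Δ_2 - Δ_1) = 26
  3·σ_2 + 12·σ_3 + 3·σ_4 = 6(Δ_3 - Δ_2) = -14
Natural end conditions: σ_0 = σ_4 = 0.
Solving the tridiagonal system: σ_0 = 0, σ_1 = -64/17, σ_2 = 78/17, σ_3 = -118/51, σ_4 = 0.
On [0, 2], S'(x) = b_0 + 2c_0·x + 3d_0·x² with b_0 = Δ_0 - h_0(2σ_0 + σ_1)/6 = 64/51, c_0 = σ_0/2 = 0, d_0 = (σ_1 - σ_0)/(6h_0) = -16/51. So S'(0) = 64/51.

1.2549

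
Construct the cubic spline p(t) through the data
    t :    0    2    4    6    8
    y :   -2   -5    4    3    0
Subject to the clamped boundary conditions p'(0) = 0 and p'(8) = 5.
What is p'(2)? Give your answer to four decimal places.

With σ_i denoting the second derivative at x_i, h_i = 2, 2, 2, 2, and Δ_i = (y_(i+1) − y_i)/h_i = -3/2, 9/2, -1/2, -3/2:
  2·σ_0 + 8·σ_1 + 2·σ_2 = 6(Δ_1 - Δ_0) = 36
  2·σ_1 + 8·σ_2 + 2·σ_3 = 6(Δ_2 - Δ_1) = -30
  2·σ_2 + 8·σ_3 + 2·σ_4 = 6(Δ_3 - Δ_2) = -6
Clamped end conditions give two more equations: 2h_0·σ_0 + h_0·σ_1 = 6(Δ_0 - p'(0)) = -9 and h_3·σ_3 + 2h_3·σ_4 = 6(p'(8) - Δ_3) = 39.
Forward elimination and back-substitution give σ_0 = -41/7, σ_1 = 101/14, σ_2 = -5, σ_3 = -31/14, σ_4 = 76/7.
On [2, 4], p'(t) = b_1 + 2c_1·(t - 2) + 3d_1·(t - 2)² with b_1 = Δ_1 - h_1(2σ_1 + σ_2)/6 = 19/14, c_1 = σ_1/2 = 101/28, d_1 = (σ_2 - σ_1)/(6h_1) = -57/56. So p'(2) = 19/14.

1.3571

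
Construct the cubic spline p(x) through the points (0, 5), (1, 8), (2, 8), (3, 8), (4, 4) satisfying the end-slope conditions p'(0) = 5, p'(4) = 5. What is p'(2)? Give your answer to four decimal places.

Write M_i for p''(x_i). With h_i = 1, 1, 1, 1 and divided differences Δ_i = 3, 0, 0, -4, the continuity of p' gives the tridiagonal system
  1·M_0 + 4·M_1 + 1·M_2 = 6(Δ_1 - Δ_0) = -18
  1·M_1 + 4·M_2 + 1·M_3 = 6(Δ_2 - Δ_1) = 0
  1·M_2 + 4·M_3 + 1·M_4 = 6(Δ_3 - Δ_2) = -24
Clamped end conditions give two more equations: 2h_0·M_0 + h_0·M_1 = 6(Δ_0 - p'(0)) = -12 and h_3·M_3 + 2h_3·M_4 = 6(p'(4) - Δ_3) = 54.
Solving the tridiagonal system: M_0 = -99/28, M_1 = -69/14, M_2 = 21/4, M_3 = -225/14, M_4 = 981/28.
On [2, 3], p'(x) = b_2 + 2c_2·(x - 2) + 3d_2·(x - 2)² with b_2 = Δ_2 - h_2(2M_2 + M_3)/6 = 13/14, c_2 = M_2/2 = 21/8, d_2 = (M_3 - M_2)/(6h_2) = -199/56. So p'(2) = 13/14.

0.9286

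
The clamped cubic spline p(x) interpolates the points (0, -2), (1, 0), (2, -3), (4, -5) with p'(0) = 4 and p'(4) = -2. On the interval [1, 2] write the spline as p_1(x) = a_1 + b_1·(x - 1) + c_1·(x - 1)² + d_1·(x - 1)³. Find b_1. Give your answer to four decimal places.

-1.0455

Write M_i for p''(x_i). With h_i = 1, 1, 2 and divided differences Δ_i = 2, -3, -1, the continuity of p' gives the tridiagonal system
  1·M_0 + 4·M_1 + 1·M_2 = 6(Δ_1 - Δ_0) = -30
  1·M_1 + 6·M_2 + 2·M_3 = 6(Δ_2 - Δ_1) = 12
Clamped end conditions give two more equations: 2h_0·M_0 + h_0·M_1 = 6(Δ_0 - p'(0)) = -12 and h_2·M_2 + 2h_2·M_3 = 6(p'(4) - Δ_2) = -6.
Solving: M_0 = -21/11, M_1 = -90/11, M_2 = 51/11, M_3 = -42/11.
On [1, 2], with p_1(x) = a_1 + b_1·(x - 1) + c_1·(x - 1)² + d_1·(x - 1)³: c_1 = M_1/2 = -45/11, d_1 = (M_2 - M_1)/(6h_1) = 47/22, b_1 = Δ_1 - h_1(2M_1 + M_2)/6 = -23/22.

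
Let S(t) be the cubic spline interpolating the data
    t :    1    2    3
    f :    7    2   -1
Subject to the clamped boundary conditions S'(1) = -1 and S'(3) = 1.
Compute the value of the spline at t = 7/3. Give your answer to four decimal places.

0.2593

Let σ_i = S''(x_i). Step sizes h_i = 1, 1; slopes of the chords Δ_i = (y_(i+1) - y_i)/h_i = -5, -3.
  1·σ_0 + 4·σ_1 + 1·σ_2 = 6(Δ_1 - Δ_0) = 12
Clamped end conditions give two more equations: 2h_0·σ_0 + h_0·σ_1 = 6(Δ_0 - S'(1)) = -24 and h_1·σ_1 + 2h_1·σ_2 = 6(S'(3) - Δ_1) = 24.
Solving the tridiagonal system: σ_0 = -14, σ_1 = 4, σ_2 = 10.
On [2, 3], S(t) = 2 - 6·(t - 2) + 2·(t - 2)² + 1·(t - 2)³.
With (t - 2) = 1/3: S(7/3) = 7/27.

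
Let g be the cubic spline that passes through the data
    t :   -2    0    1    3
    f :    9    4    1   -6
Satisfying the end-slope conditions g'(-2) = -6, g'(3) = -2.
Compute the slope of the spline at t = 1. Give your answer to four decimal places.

-3.7500

Write M_i for g''(x_i). With h_i = 2, 1, 2 and divided differences Δ_i = -5/2, -3, -7/2, the continuity of g' gives the tridiagonal system
  2·M_0 + 6·M_1 + 1·M_2 = 6(Δ_1 - Δ_0) = -3
  1·M_1 + 6·M_2 + 2·M_3 = 6(Δ_2 - Δ_1) = -3
Clamped end conditions give two more equations: 2h_0·M_0 + h_0·M_1 = 6(Δ_0 - g'(-2)) = 21 and h_2·M_2 + 2h_2·M_3 = 6(g'(3) - Δ_2) = 9.
Solving: M_0 = 13/2, M_1 = -5/2, M_2 = -1, M_3 = 11/4.
On [1, 3], g'(t) = b_2 + 2c_2·(t - 1) + 3d_2·(t - 1)² with b_2 = Δ_2 - h_2(2M_2 + M_3)/6 = -15/4, c_2 = M_2/2 = -1/2, d_2 = (M_3 - M_2)/(6h_2) = 5/16. So g'(1) = -15/4.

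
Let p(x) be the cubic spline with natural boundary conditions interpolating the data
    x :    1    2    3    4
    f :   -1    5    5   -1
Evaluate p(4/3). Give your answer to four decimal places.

1.3556

Write m_i for p''(x_i). With h_i = 1, 1, 1 and divided differences Δ_i = 6, 0, -6, the continuity of p' gives the tridiagonal system
  1·m_0 + 4·m_1 + 1·m_2 = 6(Δ_1 - Δ_0) = -36
  1·m_1 + 4·m_2 + 1·m_3 = 6(Δ_2 - Δ_1) = -36
Natural end conditions: m_0 = m_3 = 0.
Forward elimination and back-substitution give m_0 = 0, m_1 = -36/5, m_2 = -36/5, m_3 = 0.
On [1, 2], p(x) = -1 + 36/5·(x - 1) + 0·(x - 1)² - 6/5·(x - 1)³.
With (x - 1) = 1/3: p(4/3) = 61/45.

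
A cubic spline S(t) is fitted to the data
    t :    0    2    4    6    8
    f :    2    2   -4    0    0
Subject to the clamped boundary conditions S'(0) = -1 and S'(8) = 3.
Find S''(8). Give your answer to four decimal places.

6.8750

Put M_i = S'' at the i-th knot. Here h = (2, 2, 2, 2) and Δ = (0, -3, 2, 0), so the interior equations h_(i-1)·M_(i-1) + 2(h_(i-1)+h_i)·M_i + h_i·M_(i+1) = 6(Δ_i − Δ_(i-1)) read
  2·M_0 + 8·M_1 + 2·M_2 = 6(Δ_1 - Δ_0) = -18
  2·M_1 + 8·M_2 + 2·M_3 = 6(Δ_2 - Δ_1) = 30
  2·M_2 + 8·M_3 + 2·M_4 = 6(Δ_3 - Δ_2) = -12
Clamped end conditions give two more equations: 2h_0·M_0 + h_0·M_1 = 6(Δ_0 - S'(0)) = 6 and h_3·M_3 + 2h_3·M_4 = 6(S'(8) - Δ_3) = 18.
Solving the tridiagonal system: M_0 = 31/8, M_1 = -19/4, M_2 = 49/8, M_3 = -19/4, M_4 = 55/8.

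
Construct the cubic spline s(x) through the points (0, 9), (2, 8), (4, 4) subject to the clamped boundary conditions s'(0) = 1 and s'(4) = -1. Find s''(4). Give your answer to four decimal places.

2.1250

Put M_i = s'' at the i-th knot. Here h = (2, 2) and Δ = (-1/2, -2), so the interior equations h_(i-1)·M_(i-1) + 2(h_(i-1)+h_i)·M_i + h_i·M_(i+1) = 6(Δ_i − Δ_(i-1)) read
  2·M_0 + 8·M_1 + 2·M_2 = 6(Δ_1 - Δ_0) = -9
Clamped end conditions give two more equations: 2h_0·M_0 + h_0·M_1 = 6(Δ_0 - s'(0)) = -9 and h_1·M_1 + 2h_1·M_2 = 6(s'(4) - Δ_1) = 6.
Solving: M_0 = -13/8, M_1 = -5/4, M_2 = 17/8.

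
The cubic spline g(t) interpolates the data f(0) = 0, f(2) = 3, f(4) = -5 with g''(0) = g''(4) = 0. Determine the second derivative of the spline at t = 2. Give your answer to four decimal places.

-4.1250

Put M_i = g'' at the i-th knot. Here h = (2, 2) and Δ = (3/2, -4), so the interior equations h_(i-1)·M_(i-1) + 2(h_(i-1)+h_i)·M_i + h_i·M_(i+1) = 6(Δ_i − Δ_(i-1)) read
  2·M_0 + 8·M_1 + 2·M_2 = 6(Δ_1 - Δ_0) = -33
Natural end conditions: M_0 = M_2 = 0.
Solving the tridiagonal system: M_0 = 0, M_1 = -33/8, M_2 = 0.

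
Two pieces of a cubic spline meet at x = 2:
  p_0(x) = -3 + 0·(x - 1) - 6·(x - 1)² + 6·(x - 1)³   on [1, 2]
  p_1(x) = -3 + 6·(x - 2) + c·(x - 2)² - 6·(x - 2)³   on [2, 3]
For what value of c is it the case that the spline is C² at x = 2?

12

p_0''(x) = -12 + 36·(x - 1), so p_0''(2) = 24. On the right, p_1''(2) = 2c, so c = 12.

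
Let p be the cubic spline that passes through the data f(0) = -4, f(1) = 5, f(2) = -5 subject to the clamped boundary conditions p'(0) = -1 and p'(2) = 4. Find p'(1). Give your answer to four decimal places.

-1.5000

With σ_i denoting the second derivative at x_i, h_i = 1, 1, and Δ_i = (y_(i+1) − y_i)/h_i = 9, -10:
  1·σ_0 + 4·σ_1 + 1·σ_2 = 6(Δ_1 - Δ_0) = -114
Clamped end conditions give two more equations: 2h_0·σ_0 + h_0·σ_1 = 6(Δ_0 - p'(0)) = 60 and h_1·σ_1 + 2h_1·σ_2 = 6(p'(2) - Δ_1) = 84.
Solving the tridiagonal system: σ_0 = 61, σ_1 = -62, σ_2 = 73.
On [1, 2], p'(x) = b_1 + 2c_1·(x - 1) + 3d_1·(x - 1)² with b_1 = Δ_1 - h_1(2σ_1 + σ_2)/6 = -3/2, c_1 = σ_1/2 = -31, d_1 = (σ_2 - σ_1)/(6h_1) = 45/2. So p'(1) = -3/2.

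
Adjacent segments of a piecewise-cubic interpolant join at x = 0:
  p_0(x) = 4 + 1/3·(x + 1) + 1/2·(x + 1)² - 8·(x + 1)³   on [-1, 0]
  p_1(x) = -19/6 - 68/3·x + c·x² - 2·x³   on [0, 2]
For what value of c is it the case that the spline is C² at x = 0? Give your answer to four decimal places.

p_0''(x) = 1 - 48·(x + 1), so p_0''(0) = -47. On the right, p_1''(0) = 2c, so c = -47/2.

-23.5000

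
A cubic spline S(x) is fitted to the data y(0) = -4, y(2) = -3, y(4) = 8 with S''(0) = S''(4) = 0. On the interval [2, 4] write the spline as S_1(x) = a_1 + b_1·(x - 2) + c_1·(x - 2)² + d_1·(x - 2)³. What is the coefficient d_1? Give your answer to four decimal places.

With M_i denoting the second derivative at x_i, h_i = 2, 2, and Δ_i = (y_(i+1) − y_i)/h_i = 1/2, 11/2:
  2·M_0 + 8·M_1 + 2·M_2 = 6(Δ_1 - Δ_0) = 30
Natural end conditions: M_0 = M_2 = 0.
Forward elimination and back-substitution give M_0 = 0, M_1 = 15/4, M_2 = 0.
On [2, 4], with S_1(x) = a_1 + b_1·(x - 2) + c_1·(x - 2)² + d_1·(x - 2)³: c_1 = M_1/2 = 15/8, d_1 = (M_2 - M_1)/(6h_1) = -5/16, b_1 = Δ_1 - h_1(2M_1 + M_2)/6 = 3.

-0.3125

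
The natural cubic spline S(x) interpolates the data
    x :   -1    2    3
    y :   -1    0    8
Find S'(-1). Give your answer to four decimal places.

-2.5417

Write M_i for S''(x_i). With h_i = 3, 1 and divided differences Δ_i = 1/3, 8, the continuity of S' gives the tridiagonal system
  3·M_0 + 8·M_1 + 1·M_2 = 6(Δ_1 - Δ_0) = 46
Natural end conditions: M_0 = M_2 = 0.
Hence M_0 = 0, M_1 = 23/4, M_2 = 0.
On [-1, 2], S'(x) = b_0 + 2c_0·(x + 1) + 3d_0·(x + 1)² with b_0 = Δ_0 - h_0(2M_0 + M_1)/6 = -61/24, c_0 = M_0/2 = 0, d_0 = (M_1 - M_0)/(6h_0) = 23/72. So S'(-1) = -61/24.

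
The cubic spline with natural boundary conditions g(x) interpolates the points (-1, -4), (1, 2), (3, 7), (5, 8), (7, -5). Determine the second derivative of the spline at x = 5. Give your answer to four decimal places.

Write σ_i for g''(x_i). With h_i = 2, 2, 2, 2 and divided differences Δ_i = 3, 5/2, 1/2, -13/2, the continuity of g' gives the tridiagonal system
  2·σ_0 + 8·σ_1 + 2·σ_2 = 6(Δ_1 - Δ_0) = -3
  2·σ_1 + 8·σ_2 + 2·σ_3 = 6(Δ_2 - Δ_1) = -12
  2·σ_2 + 8·σ_3 + 2·σ_4 = 6(Δ_3 - Δ_2) = -42
Natural end conditions: σ_0 = σ_4 = 0.
Solving the tridiagonal system: σ_0 = 0, σ_1 = -39/112, σ_2 = -3/28, σ_3 = -585/112, σ_4 = 0.

-5.2232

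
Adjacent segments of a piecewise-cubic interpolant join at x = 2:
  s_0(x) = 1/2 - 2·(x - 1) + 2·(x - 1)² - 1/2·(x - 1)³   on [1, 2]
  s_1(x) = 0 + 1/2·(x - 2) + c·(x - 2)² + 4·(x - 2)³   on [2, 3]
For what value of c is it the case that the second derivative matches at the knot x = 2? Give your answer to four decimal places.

0.5000

s_0''(x) = 4 - 3·(x - 1), so s_0''(2) = 1. On the right, s_1''(2) = 2c, so c = 1/2.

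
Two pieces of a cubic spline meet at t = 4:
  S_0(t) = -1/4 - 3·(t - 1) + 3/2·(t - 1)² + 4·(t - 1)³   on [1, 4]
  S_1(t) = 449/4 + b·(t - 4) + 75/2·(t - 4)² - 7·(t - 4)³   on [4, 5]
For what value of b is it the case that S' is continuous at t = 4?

114

S_0'(t) = -3 + 3·(t - 1) + 12·(t - 1)², so S_0'(4) = 114. On the right, S_1'(4) = b, so b = 114.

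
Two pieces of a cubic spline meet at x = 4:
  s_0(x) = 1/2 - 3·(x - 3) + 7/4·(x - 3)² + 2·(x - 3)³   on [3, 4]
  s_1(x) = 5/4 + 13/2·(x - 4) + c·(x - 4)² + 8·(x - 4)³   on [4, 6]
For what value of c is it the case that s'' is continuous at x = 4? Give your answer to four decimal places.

7.7500

s_0''(x) = 7/2 + 12·(x - 3), so s_0''(4) = 31/2. On the right, s_1''(4) = 2c, so c = 31/4.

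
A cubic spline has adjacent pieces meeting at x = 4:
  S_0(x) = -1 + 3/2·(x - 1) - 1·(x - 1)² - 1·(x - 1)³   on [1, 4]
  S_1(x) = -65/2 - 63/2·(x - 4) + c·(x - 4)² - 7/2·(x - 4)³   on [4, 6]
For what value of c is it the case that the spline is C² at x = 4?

-10

S_0''(x) = -2 - 6·(x - 1), so S_0''(4) = -20. On the right, S_1''(4) = 2c, so c = -10.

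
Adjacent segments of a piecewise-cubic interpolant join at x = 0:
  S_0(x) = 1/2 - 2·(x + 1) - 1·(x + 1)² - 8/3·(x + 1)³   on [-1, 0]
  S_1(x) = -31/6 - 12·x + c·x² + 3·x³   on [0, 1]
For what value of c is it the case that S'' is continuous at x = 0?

S_0''(x) = -2 - 16·(x + 1), so S_0''(0) = -18. On the right, S_1''(0) = 2c, so c = -9.

-9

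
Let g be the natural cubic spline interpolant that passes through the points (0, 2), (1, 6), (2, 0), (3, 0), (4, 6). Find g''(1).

-18

Let M_i = g''(x_i). Step sizes h_i = 1, 1, 1, 1; slopes of the chords Δ_i = (y_(i+1) - y_i)/h_i = 4, -6, 0, 6.
  1·M_0 + 4·M_1 + 1·M_2 = 6(Δ_1 - Δ_0) = -60
  1·M_1 + 4·M_2 + 1·M_3 = 6(Δ_2 - Δ_1) = 36
  1·M_2 + 4·M_3 + 1·M_4 = 6(Δ_3 - Δ_2) = 36
Natural end conditions: M_0 = M_4 = 0.
Solving: M_0 = 0, M_1 = -18, M_2 = 12, M_3 = 6, M_4 = 0.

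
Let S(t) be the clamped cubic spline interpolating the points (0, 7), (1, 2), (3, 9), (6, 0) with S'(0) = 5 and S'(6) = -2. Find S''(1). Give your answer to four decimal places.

18.0702

Write σ_i for S''(x_i). With h_i = 1, 2, 3 and divided differences Δ_i = -5, 7/2, -3, the continuity of S' gives the tridiagonal system
  1·σ_0 + 6·σ_1 + 2·σ_2 = 6(Δ_1 - Δ_0) = 51
  2·σ_1 + 10·σ_2 + 3·σ_3 = 6(Δ_2 - Δ_1) = -39
Clamped end conditions give two more equations: 2h_0·σ_0 + h_0·σ_1 = 6(Δ_0 - S'(0)) = -60 and h_2·σ_2 + 2h_2·σ_3 = 6(S'(6) - Δ_2) = 6.
Forward elimination and back-substitution give σ_0 = -2225/57, σ_1 = 1030/57, σ_2 = -524/57, σ_3 = 319/57.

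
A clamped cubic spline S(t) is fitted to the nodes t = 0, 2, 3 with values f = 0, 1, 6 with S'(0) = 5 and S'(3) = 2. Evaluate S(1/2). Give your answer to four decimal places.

1.2109

Let σ_i = S''(x_i). Step sizes h_i = 2, 1; slopes of the chords Δ_i = (y_(i+1) - y_i)/h_i = 1/2, 5.
  2·σ_0 + 6·σ_1 + 1·σ_2 = 6(Δ_1 - Δ_0) = 27
Clamped end conditions give two more equations: 2h_0·σ_0 + h_0·σ_1 = 6(Δ_0 - S'(0)) = -27 and h_1·σ_1 + 2h_1·σ_2 = 6(S'(3) - Δ_1) = -18.
Hence σ_0 = -49/4, σ_1 = 11, σ_2 = -29/2.
On [0, 2], S(t) = 0 + 5·t - 49/8·t² + 31/16·t³.
With t = 1/2: S(1/2) = 155/128.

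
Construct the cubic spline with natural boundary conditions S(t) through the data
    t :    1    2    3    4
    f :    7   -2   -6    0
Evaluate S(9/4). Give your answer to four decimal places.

-3.7656

Let σ_i = S''(x_i). Step sizes h_i = 1, 1, 1; slopes of the chords Δ_i = (y_(i+1) - y_i)/h_i = -9, -4, 6.
  1·σ_0 + 4·σ_1 + 1·σ_2 = 6(Δ_1 - Δ_0) = 30
  1·σ_1 + 4·σ_2 + 1·σ_3 = 6(Δ_2 - Δ_1) = 60
Natural end conditions: σ_0 = σ_3 = 0.
Hence σ_0 = 0, σ_1 = 4, σ_2 = 14, σ_3 = 0.
On [2, 3], S(t) = -2 - 23/3·(t - 2) + 2·(t - 2)² + 5/3·(t - 2)³.
With (t - 2) = 1/4: S(9/4) = -241/64.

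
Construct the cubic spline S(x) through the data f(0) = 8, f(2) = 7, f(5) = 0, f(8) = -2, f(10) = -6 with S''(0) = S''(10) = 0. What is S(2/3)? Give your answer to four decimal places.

Write M_i for S''(x_i). With h_i = 2, 3, 3, 2 and divided differences Δ_i = -1/2, -7/3, -2/3, -2, the continuity of S' gives the tridiagonal system
  2·M_0 + 10·M_1 + 3·M_2 = 6(Δ_1 - Δ_0) = -11
  3·M_1 + 12·M_2 + 3·M_3 = 6(Δ_2 - Δ_1) = 10
  3·M_2 + 10·M_3 + 2·M_4 = 6(Δ_3 - Δ_2) = -8
Natural end conditions: M_0 = M_4 = 0.
Hence M_0 = 0, M_1 = -531/340, M_2 = 157/102, M_3 = -429/340, M_4 = 0.
On [0, 2], S(x) = 8 + 7/340·x + 0·x² - 177/1360·x³.
With x = 2/3: S(2/3) = 6101/765.

7.9752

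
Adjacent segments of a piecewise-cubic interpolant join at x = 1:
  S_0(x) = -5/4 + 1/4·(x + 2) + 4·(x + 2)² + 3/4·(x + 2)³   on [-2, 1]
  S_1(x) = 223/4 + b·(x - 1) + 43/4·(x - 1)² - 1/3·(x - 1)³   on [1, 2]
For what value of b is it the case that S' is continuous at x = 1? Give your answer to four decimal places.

S_0'(x) = 1/4 + 8·(x + 2) + 9/4·(x + 2)², so S_0'(1) = 89/2. On the right, S_1'(1) = b, so b = 89/2.

44.5000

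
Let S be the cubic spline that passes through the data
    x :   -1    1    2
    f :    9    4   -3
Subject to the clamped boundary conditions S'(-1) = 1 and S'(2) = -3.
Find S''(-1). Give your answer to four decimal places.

Put σ_i = S'' at the i-th knot. Here h = (2, 1) and Δ = (-5/2, -7), so the interior equations h_(i-1)·σ_(i-1) + 2(h_(i-1)+h_i)·σ_i + h_i·σ_(i+1) = 6(Δ_i − Δ_(i-1)) read
  2·σ_0 + 6·σ_1 + 1·σ_2 = 6(Δ_1 - Δ_0) = -27
Clamped end conditions give two more equations: 2h_0·σ_0 + h_0·σ_1 = 6(Δ_0 - S'(-1)) = -21 and h_1·σ_1 + 2h_1·σ_2 = 6(S'(2) - Δ_1) = 24.
Solving: σ_0 = -25/12, σ_1 = -19/3, σ_2 = 91/6.

-2.0833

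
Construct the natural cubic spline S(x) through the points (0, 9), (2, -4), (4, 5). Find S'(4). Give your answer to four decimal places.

With m_i denoting the second derivative at x_i, h_i = 2, 2, and Δ_i = (y_(i+1) − y_i)/h_i = -13/2, 9/2:
  2·m_0 + 8·m_1 + 2·m_2 = 6(Δ_1 - Δ_0) = 66
Natural end conditions: m_0 = m_2 = 0.
Forward elimination and back-substitution give m_0 = 0, m_1 = 33/4, m_2 = 0.
On [2, 4], S'(x) = b_1 + 2c_1·(x - 2) + 3d_1·(x - 2)² with b_1 = Δ_1 - h_1(2m_1 + m_2)/6 = -1, c_1 = m_1/2 = 33/8, d_1 = (m_2 - m_1)/(6h_1) = -11/16. So S'(4) = 29/4.

7.2500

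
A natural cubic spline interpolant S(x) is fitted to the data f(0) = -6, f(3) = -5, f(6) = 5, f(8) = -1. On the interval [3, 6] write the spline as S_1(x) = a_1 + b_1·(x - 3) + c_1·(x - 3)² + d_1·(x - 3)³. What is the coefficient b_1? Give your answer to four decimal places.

2.9820

Let M_i = S''(x_i). Step sizes h_i = 3, 3, 2; slopes of the chords Δ_i = (y_(i+1) - y_i)/h_i = 1/3, 10/3, -3.
  3·M_0 + 12·M_1 + 3·M_2 = 6(Δ_1 - Δ_0) = 18
  3·M_1 + 10·M_2 + 2·M_3 = 6(Δ_2 - Δ_1) = -38
Natural end conditions: M_0 = M_3 = 0.
Hence M_0 = 0, M_1 = 98/37, M_2 = -170/37, M_3 = 0.
On [3, 6], with S_1(x) = a_1 + b_1·(x - 3) + c_1·(x - 3)² + d_1·(x - 3)³: c_1 = M_1/2 = 49/37, d_1 = (M_2 - M_1)/(6h_1) = -134/333, b_1 = Δ_1 - h_1(2M_1 + M_2)/6 = 331/111.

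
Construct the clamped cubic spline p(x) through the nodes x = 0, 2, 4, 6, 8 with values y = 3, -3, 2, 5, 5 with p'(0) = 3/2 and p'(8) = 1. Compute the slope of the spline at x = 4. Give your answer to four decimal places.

Put m_i = p'' at the i-th knot. Here h = (2, 2, 2, 2) and Δ = (-3, 5/2, 3/2, 0), so the interior equations h_(i-1)·m_(i-1) + 2(h_(i-1)+h_i)·m_i + h_i·m_(i+1) = 6(Δ_i − Δ_(i-1)) read
  2·m_0 + 8·m_1 + 2·m_2 = 6(Δ_1 - Δ_0) = 33
  2·m_1 + 8·m_2 + 2·m_3 = 6(Δ_2 - Δ_1) = -6
  2·m_2 + 8·m_3 + 2·m_4 = 6(Δ_3 - Δ_2) = -9
Clamped end conditions give two more equations: 2h_0·m_0 + h_0·m_1 = 6(Δ_0 - p'(0)) = -27 and h_3·m_3 + 2h_3·m_4 = 6(p'(8) - Δ_3) = 6.
Forward elimination and back-substitution give m_0 = -1165/112, m_1 = 409/56, m_2 = -37/16, m_3 = -59/56, m_4 = 227/112.
On [4, 6], p'(x) = b_2 + 2c_2·(x - 4) + 3d_2·(x - 4)² with b_2 = Δ_2 - h_2(2m_2 + m_3)/6 = 95/28, c_2 = m_2/2 = -37/32, d_2 = (m_3 - m_2)/(6h_2) = 47/448. So p'(4) = 95/28.

3.3929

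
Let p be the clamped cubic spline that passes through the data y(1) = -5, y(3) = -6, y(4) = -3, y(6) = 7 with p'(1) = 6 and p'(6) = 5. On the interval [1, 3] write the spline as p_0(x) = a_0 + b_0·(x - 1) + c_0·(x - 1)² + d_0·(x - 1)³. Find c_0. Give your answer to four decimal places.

Let σ_i = p''(x_i). Step sizes h_i = 2, 1, 2; slopes of the chords Δ_i = (y_(i+1) - y_i)/h_i = -1/2, 3, 5.
  2·σ_0 + 6·σ_1 + 1·σ_2 = 6(Δ_1 - Δ_0) = 21
  1·σ_1 + 6·σ_2 + 2·σ_3 = 6(Δ_2 - Δ_1) = 12
Clamped end conditions give two more equations: 2h_0·σ_0 + h_0·σ_1 = 6(Δ_0 - p'(1)) = -39 and h_2·σ_2 + 2h_2·σ_3 = 6(p'(6) - Δ_2) = 0.
Forward elimination and back-substitution give σ_0 = -439/32, σ_1 = 127/16, σ_2 = 13/16, σ_3 = -13/32.
On [1, 3], with p_0(x) = a_0 + b_0·(x - 1) + c_0·(x - 1)² + d_0·(x - 1)³: c_0 = σ_0/2 = -439/64, d_0 = (σ_1 - σ_0)/(6h_0) = 231/128, b_0 = Δ_0 - h_0(2σ_0 + σ_1)/6 = 6.

-6.8594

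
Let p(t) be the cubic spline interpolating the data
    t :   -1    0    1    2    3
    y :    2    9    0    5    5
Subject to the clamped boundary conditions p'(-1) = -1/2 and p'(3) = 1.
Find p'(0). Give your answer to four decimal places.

With M_i denoting the second derivative at x_i, h_i = 1, 1, 1, 1, and Δ_i = (y_(i+1) − y_i)/h_i = 7, -9, 5, 0:
  1·M_0 + 4·M_1 + 1·M_2 = 6(Δ_1 - Δ_0) = -96
  1·M_1 + 4·M_2 + 1·M_3 = 6(Δ_2 - Δ_1) = 84
  1·M_2 + 4·M_3 + 1·M_4 = 6(Δ_3 - Δ_2) = -30
Clamped end conditions give two more equations: 2h_0·M_0 + h_0·M_1 = 6(Δ_0 - p'(-1)) = 45 and h_3·M_3 + 2h_3·M_4 = 6(p'(3) - Δ_3) = 6.
Hence M_0 = 2505/56, M_1 = -1245/28, M_2 = 297/8, M_3 = -561/28, M_4 = 729/56.
On [0, 1], p'(t) = b_1 + 2c_1·t + 3d_1·t² with b_1 = Δ_1 - h_1(2M_1 + M_2)/6 = -41/112, c_1 = M_1/2 = -1245/56, d_1 = (M_2 - M_1)/(6h_1) = 1523/112. So p'(0) = -41/112.

-0.3661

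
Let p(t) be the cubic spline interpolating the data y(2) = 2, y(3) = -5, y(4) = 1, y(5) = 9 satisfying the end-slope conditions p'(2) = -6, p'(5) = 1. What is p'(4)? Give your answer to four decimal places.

10.7333

Let M_i = p''(x_i). Step sizes h_i = 1, 1, 1; slopes of the chords Δ_i = (y_(i+1) - y_i)/h_i = -7, 6, 8.
  1·M_0 + 4·M_1 + 1·M_2 = 6(Δ_1 - Δ_0) = 78
  1·M_1 + 4·M_2 + 1·M_3 = 6(Δ_2 - Δ_1) = 12
Clamped end conditions give two more equations: 2h_0·M_0 + h_0·M_1 = 6(Δ_0 - p'(2)) = -6 and h_2·M_2 + 2h_2·M_3 = 6(p'(5) - Δ_2) = -42.
Hence M_0 = -212/15, M_1 = 334/15, M_2 = 46/15, M_3 = -338/15.
On [4, 5], p'(t) = b_2 + 2c_2·(t - 4) + 3d_2·(t - 4)² with b_2 = Δ_2 - h_2(2M_2 + M_3)/6 = 161/15, c_2 = M_2/2 = 23/15, d_2 = (M_3 - M_2)/(6h_2) = -64/15. So p'(4) = 161/15.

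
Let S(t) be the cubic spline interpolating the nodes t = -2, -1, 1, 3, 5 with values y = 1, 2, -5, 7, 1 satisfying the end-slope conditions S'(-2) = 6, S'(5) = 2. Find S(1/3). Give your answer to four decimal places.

-4.3540

With M_i denoting the second derivative at x_i, h_i = 1, 2, 2, 2, and Δ_i = (y_(i+1) − y_i)/h_i = 1, -7/2, 6, -3:
  1·M_0 + 6·M_1 + 2·M_2 = 6(Δ_1 - Δ_0) = -27
  2·M_1 + 8·M_2 + 2·M_3 = 6(Δ_2 - Δ_1) = 57
  2·M_2 + 8·M_3 + 2·M_4 = 6(Δ_3 - Δ_2) = -54
Clamped end conditions give two more equations: 2h_0·M_0 + h_0·M_1 = 6(Δ_0 - S'(-2)) = -30 and h_3·M_3 + 2h_3·M_4 = 6(S'(5) - Δ_3) = 30.
Solving: M_0 = -1007/86, M_1 = -283/43, M_2 = 2081/172, M_3 = -1145/86, M_4 = 2435/172.
On [-1, 1], S(t) = 2 - 541/172·(t + 1) - 283/86·(t + 1)² + 1071/688·(t + 1)³.
With (t + 1) = 4/3: S(1/3) = -1685/387.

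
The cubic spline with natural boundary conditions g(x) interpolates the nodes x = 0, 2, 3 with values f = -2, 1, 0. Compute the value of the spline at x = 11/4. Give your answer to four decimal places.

Put σ_i = g'' at the i-th knot. Here h = (2, 1) and Δ = (3/2, -1), so the interior equations h_(i-1)·σ_(i-1) + 2(h_(i-1)+h_i)·σ_i + h_i·σ_(i+1) = 6(Δ_i − Δ_(i-1)) read
  2·σ_0 + 6·σ_1 + 1·σ_2 = 6(Δ_1 - Δ_0) = -15
Natural end conditions: σ_0 = σ_2 = 0.
Solving: σ_0 = 0, σ_1 = -5/2, σ_2 = 0.
On [2, 3], g(x) = 1 - 1/6·(x - 2) - 5/4·(x - 2)² + 5/12·(x - 2)³.
With (x - 2) = 3/4: g(11/4) = 89/256.

0.3477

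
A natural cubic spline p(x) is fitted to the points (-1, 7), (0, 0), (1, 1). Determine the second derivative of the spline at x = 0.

Write M_i for p''(x_i). With h_i = 1, 1 and divided differences Δ_i = -7, 1, the continuity of p' gives the tridiagonal system
  1·M_0 + 4·M_1 + 1·M_2 = 6(Δ_1 - Δ_0) = 48
Natural end conditions: M_0 = M_2 = 0.
Solving: M_0 = 0, M_1 = 12, M_2 = 0.

12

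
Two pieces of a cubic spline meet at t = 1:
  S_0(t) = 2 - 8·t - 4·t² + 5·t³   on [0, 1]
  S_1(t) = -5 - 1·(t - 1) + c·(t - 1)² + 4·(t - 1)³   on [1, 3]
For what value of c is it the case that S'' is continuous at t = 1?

S_0''(t) = -8 + 30·t, so S_0''(1) = 22. On the right, S_1''(1) = 2c, so c = 11.

11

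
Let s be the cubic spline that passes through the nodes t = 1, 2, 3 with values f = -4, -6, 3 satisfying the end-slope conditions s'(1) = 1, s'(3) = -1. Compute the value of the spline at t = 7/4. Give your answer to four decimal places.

-6.3789

Put σ_i = s'' at the i-th knot. Here h = (1, 1) and Δ = (-2, 9), so the interior equations h_(i-1)·σ_(i-1) + 2(h_(i-1)+h_i)·σ_i + h_i·σ_(i+1) = 6(Δ_i − Δ_(i-1)) read
  1·σ_0 + 4·σ_1 + 1·σ_2 = 6(Δ_1 - Δ_0) = 66
Clamped end conditions give two more equations: 2h_0·σ_0 + h_0·σ_1 = 6(Δ_0 - s'(1)) = -18 and h_1·σ_1 + 2h_1·σ_2 = 6(s'(3) - Δ_1) = -60.
Solving the tridiagonal system: σ_0 = -53/2, σ_1 = 35, σ_2 = -95/2.
On [1, 2], s(t) = -4 + 1·(t - 1) - 53/4·(t - 1)² + 41/4·(t - 1)³.
With (t - 1) = 3/4: s(7/4) = -1633/256.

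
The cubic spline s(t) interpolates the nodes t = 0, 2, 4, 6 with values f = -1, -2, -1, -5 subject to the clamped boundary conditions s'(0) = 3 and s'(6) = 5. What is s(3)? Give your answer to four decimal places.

-0.9583

Put σ_i = s'' at the i-th knot. Here h = (2, 2, 2) and Δ = (-1/2, 1/2, -2), so the interior equations h_(i-1)·σ_(i-1) + 2(h_(i-1)+h_i)·σ_i + h_i·σ_(i+1) = 6(Δ_i − Δ_(i-1)) read
  2·σ_0 + 8·σ_1 + 2·σ_2 = 6(Δ_1 - Δ_0) = 6
  2·σ_1 + 8·σ_2 + 2·σ_3 = 6(Δ_2 - Δ_1) = -15
Clamped end conditions give two more equations: 2h_0·σ_0 + h_0·σ_1 = 6(Δ_0 - s'(0)) = -21 and h_2·σ_2 + 2h_2·σ_3 = 6(s'(6) - Δ_2) = 42.
Hence σ_0 = -22/3, σ_1 = 25/6, σ_2 = -19/3, σ_3 = 41/3.
On [2, 4], s(t) = -2 - 1/6·(t - 2) + 25/12·(t - 2)² - 7/8·(t - 2)³.
With (t - 2) = 1: s(3) = -23/24.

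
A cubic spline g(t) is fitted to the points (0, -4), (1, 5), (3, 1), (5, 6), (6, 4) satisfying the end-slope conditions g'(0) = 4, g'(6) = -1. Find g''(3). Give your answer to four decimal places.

Write M_i for g''(x_i). With h_i = 1, 2, 2, 1 and divided differences Δ_i = 9, -2, 5/2, -2, the continuity of g' gives the tridiagonal system
  1·M_0 + 6·M_1 + 2·M_2 = 6(Δ_1 - Δ_0) = -66
  2·M_1 + 8·M_2 + 2·M_3 = 6(Δ_2 - Δ_1) = 27
  2·M_2 + 6·M_3 + 1·M_4 = 6(Δ_3 - Δ_2) = -27
Clamped end conditions give two more equations: 2h_0·M_0 + h_0·M_1 = 6(Δ_0 - g'(0)) = 30 and h_3·M_3 + 2h_3·M_4 = 6(g'(6) - Δ_3) = 6.
Solving: M_0 = 3199/132, M_1 = -1219/66, M_2 = 247/24, M_3 = -607/66, M_4 = 1003/132.

10.2917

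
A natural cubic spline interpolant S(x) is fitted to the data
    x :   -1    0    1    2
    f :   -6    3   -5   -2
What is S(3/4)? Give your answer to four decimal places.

-3.1000

With M_i denoting the second derivative at x_i, h_i = 1, 1, 1, and Δ_i = (y_(i+1) − y_i)/h_i = 9, -8, 3:
  1·M_0 + 4·M_1 + 1·M_2 = 6(Δ_1 - Δ_0) = -102
  1·M_1 + 4·M_2 + 1·M_3 = 6(Δ_2 - Δ_1) = 66
Natural end conditions: M_0 = M_3 = 0.
Solving: M_0 = 0, M_1 = -158/5, M_2 = 122/5, M_3 = 0.
On [0, 1], S(x) = 3 - 23/15·x - 79/5·x² + 28/3·x³.
With x = 3/4: S(3/4) = -31/10.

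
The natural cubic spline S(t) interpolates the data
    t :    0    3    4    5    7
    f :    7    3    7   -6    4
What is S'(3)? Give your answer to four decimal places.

With m_i denoting the second derivative at x_i, h_i = 3, 1, 1, 2, and Δ_i = (y_(i+1) − y_i)/h_i = -4/3, 4, -13, 5:
  3·m_0 + 8·m_1 + 1·m_2 = 6(Δ_1 - Δ_0) = 32
  1·m_1 + 4·m_2 + 1·m_3 = 6(Δ_2 - Δ_1) = -102
  1·m_2 + 6·m_3 + 2·m_4 = 6(Δ_3 - Δ_2) = 108
Natural end conditions: m_0 = m_4 = 0.
Forward elimination and back-substitution give m_0 = 0, m_1 = 728/89, m_2 = -2976/89, m_3 = 2098/89, m_4 = 0.
On [3, 4], S'(t) = b_1 + 2c_1·(t - 3) + 3d_1·(t - 3)² with b_1 = Δ_1 - h_1(2m_1 + m_2)/6 = 1828/267, c_1 = m_1/2 = 364/89, d_1 = (m_2 - m_1)/(6h_1) = -1852/267. So S'(3) = 1828/267.

6.8464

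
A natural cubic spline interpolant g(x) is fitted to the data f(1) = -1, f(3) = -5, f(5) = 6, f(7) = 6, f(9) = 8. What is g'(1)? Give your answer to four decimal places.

-4.4196

Put M_i = g'' at the i-th knot. Here h = (2, 2, 2, 2) and Δ = (-2, 11/2, 0, 1), so the interior equations h_(i-1)·M_(i-1) + 2(h_(i-1)+h_i)·M_i + h_i·M_(i+1) = 6(Δ_i − Δ_(i-1)) read
  2·M_0 + 8·M_1 + 2·M_2 = 6(Δ_1 - Δ_0) = 45
  2·M_1 + 8·M_2 + 2·M_3 = 6(Δ_2 - Δ_1) = -33
  2·M_2 + 8·M_3 + 2·M_4 = 6(Δ_3 - Δ_2) = 6
Natural end conditions: M_0 = M_4 = 0.
Forward elimination and back-substitution give M_0 = 0, M_1 = 813/112, M_2 = -183/28, M_3 = 267/112, M_4 = 0.
On [1, 3], g'(x) = b_0 + 2c_0·(x - 1) + 3d_0·(x - 1)² with b_0 = Δ_0 - h_0(2M_0 + M_1)/6 = -495/112, c_0 = M_0/2 = 0, d_0 = (M_1 - M_0)/(6h_0) = 271/448. So g'(1) = -495/112.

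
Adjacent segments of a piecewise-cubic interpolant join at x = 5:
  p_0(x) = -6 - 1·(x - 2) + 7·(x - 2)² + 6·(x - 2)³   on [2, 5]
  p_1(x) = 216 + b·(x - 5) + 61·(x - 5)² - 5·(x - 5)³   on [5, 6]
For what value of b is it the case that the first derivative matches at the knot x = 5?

p_0'(x) = -1 + 14·(x - 2) + 18·(x - 2)², so p_0'(5) = 203. On the right, p_1'(5) = b, so b = 203.

203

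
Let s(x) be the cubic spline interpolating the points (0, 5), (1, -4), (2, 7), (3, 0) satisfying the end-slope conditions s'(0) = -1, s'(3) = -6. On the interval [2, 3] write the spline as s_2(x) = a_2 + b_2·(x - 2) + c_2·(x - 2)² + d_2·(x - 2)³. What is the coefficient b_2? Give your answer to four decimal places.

Let M_i = s''(x_i). Step sizes h_i = 1, 1, 1; slopes of the chords Δ_i = (y_(i+1) - y_i)/h_i = -9, 11, -7.
  1·M_0 + 4·M_1 + 1·M_2 = 6(Δ_1 - Δ_0) = 120
  1·M_1 + 4·M_2 + 1·M_3 = 6(Δ_2 - Δ_1) = -108
Clamped end conditions give two more equations: 2h_0·M_0 + h_0·M_1 = 6(Δ_0 - s'(0)) = -48 and h_2·M_2 + 2h_2·M_3 = 6(s'(3) - Δ_2) = 6.
Hence M_0 = -154/3, M_1 = 164/3, M_2 = -142/3, M_3 = 80/3.
On [2, 3], with s_2(x) = a_2 + b_2·(x - 2) + c_2·(x - 2)² + d_2·(x - 2)³: c_2 = M_2/2 = -71/3, d_2 = (M_3 - M_2)/(6h_2) = 37/3, b_2 = Δ_2 - h_2(2M_2 + M_3)/6 = 13/3.

4.3333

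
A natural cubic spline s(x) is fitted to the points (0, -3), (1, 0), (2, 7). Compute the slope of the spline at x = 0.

With σ_i denoting the second derivative at x_i, h_i = 1, 1, and Δ_i = (y_(i+1) − y_i)/h_i = 3, 7:
  1·σ_0 + 4·σ_1 + 1·σ_2 = 6(Δ_1 - Δ_0) = 24
Natural end conditions: σ_0 = σ_2 = 0.
Solving the tridiagonal system: σ_0 = 0, σ_1 = 6, σ_2 = 0.
On [0, 1], s'(x) = b_0 + 2c_0·x + 3d_0·x² with b_0 = Δ_0 - h_0(2σ_0 + σ_1)/6 = 2, c_0 = σ_0/2 = 0, d_0 = (σ_1 - σ_0)/(6h_0) = 1. So s'(0) = 2.

2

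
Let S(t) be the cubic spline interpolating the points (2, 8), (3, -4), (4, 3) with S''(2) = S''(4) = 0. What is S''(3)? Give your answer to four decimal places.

28.5000

With σ_i denoting the second derivative at x_i, h_i = 1, 1, and Δ_i = (y_(i+1) − y_i)/h_i = -12, 7:
  1·σ_0 + 4·σ_1 + 1·σ_2 = 6(Δ_1 - Δ_0) = 114
Natural end conditions: σ_0 = σ_2 = 0.
Solving the tridiagonal system: σ_0 = 0, σ_1 = 57/2, σ_2 = 0.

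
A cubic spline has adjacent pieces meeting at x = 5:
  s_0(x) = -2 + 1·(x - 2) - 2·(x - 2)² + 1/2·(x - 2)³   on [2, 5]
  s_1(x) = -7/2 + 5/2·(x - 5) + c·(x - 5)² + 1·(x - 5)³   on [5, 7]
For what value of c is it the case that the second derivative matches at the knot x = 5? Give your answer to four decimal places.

2.5000

s_0''(x) = -4 + 3·(x - 2), so s_0''(5) = 5. On the right, s_1''(5) = 2c, so c = 5/2.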